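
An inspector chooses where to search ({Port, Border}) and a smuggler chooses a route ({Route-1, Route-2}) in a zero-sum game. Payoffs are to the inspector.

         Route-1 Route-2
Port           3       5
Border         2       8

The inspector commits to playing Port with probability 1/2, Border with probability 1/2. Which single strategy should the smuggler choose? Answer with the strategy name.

If the smuggler plays Route-1, the inspector's expected payoff is (1/2)·3 + (1/2)·2 = 5/2.
If the smuggler plays Route-2, the inspector's expected payoff is (1/2)·5 + (1/2)·8 = 13/2.
The smuggler minimizes the inspector's payoff; the smallest is 5/2, so the best response is Route-1.

Route-1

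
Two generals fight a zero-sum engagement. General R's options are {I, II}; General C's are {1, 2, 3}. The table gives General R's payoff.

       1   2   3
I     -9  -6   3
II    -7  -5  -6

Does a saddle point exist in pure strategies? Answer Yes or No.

Row minima: I → -9, II → -7; maximin = -7.
Column maxima: 1 → -7, 2 → -5, 3 → 3; minimax = -7.
maximin = minimax = -7, so a saddle point exists.

Yes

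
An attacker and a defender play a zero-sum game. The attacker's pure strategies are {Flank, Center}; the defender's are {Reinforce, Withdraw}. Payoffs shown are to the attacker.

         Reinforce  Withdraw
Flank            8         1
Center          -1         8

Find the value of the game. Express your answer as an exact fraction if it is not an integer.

Row minima: Flank → 1, Center → -1; maximin = 1.
Column maxima: Reinforce → 8, Withdraw → 8; minimax = 8.
1 ≠ 8, so there is no saddle point; optimal play is mixed.
Let the attacker play Flank with probability p. Expected payoff against Reinforce: 8p + (-1)(1−p) = 9p − 1; against Withdraw: 1p + 8(1−p) = −7p + 8.
Setting these equal: 9p − 1 = −7p + 8 ⇒ 16p = 9 ⇒ p = 9/16, and the value is (9)·(9/16) − 1 = 65/16.
For the defender: with q = P(Reinforce), equating Flank's and Center's payoffs gives 7q + 1 = −9q + 8 ⇒ q = 7/16.

65/16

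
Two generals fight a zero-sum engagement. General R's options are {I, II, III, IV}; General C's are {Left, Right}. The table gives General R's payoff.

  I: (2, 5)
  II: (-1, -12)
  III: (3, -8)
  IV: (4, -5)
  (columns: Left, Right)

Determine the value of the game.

5/2

Row minima: I → 2, II → -12, III → -8, IV → -5; maximin = 2.
Column maxima: Left → 4, Right → 5; minimax = 4.
2 ≠ 4, so there is no saddle point; optimal play is mixed.
II is strictly dominated by I, so General R never plays it.
III is strictly dominated by IV, so General R never plays it.
On the remaining 2×2 (I, IV vs Left, Right):
Let General R play I with probability p. Expected payoff against Left: 2p + 4(1−p) = −2p + 4; against Right: 5p + (-5)(1−p) = 10p − 5.
Setting these equal: −2p + 4 = 10p − 5 ⇒ −12p = -9 ⇒ p = 3/4, and the value is (-2)·(3/4) + 4 = 5/2.
For General C: with q = P(Left), equating I's and IV's payoffs gives −3q + 5 = 9q − 5 ⇒ q = 5/6.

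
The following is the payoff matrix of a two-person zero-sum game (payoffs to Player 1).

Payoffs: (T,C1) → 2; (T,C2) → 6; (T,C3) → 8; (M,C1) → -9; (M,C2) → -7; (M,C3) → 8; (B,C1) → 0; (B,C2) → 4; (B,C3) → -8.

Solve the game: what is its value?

2

Row minima: T → 2, M → -9, B → -8; maximin = 2.
Column maxima: C1 → 2, C2 → 6, C3 → 8; minimax = 2.
Since maximin = minimax = 2, there is a saddle point and the value is 2.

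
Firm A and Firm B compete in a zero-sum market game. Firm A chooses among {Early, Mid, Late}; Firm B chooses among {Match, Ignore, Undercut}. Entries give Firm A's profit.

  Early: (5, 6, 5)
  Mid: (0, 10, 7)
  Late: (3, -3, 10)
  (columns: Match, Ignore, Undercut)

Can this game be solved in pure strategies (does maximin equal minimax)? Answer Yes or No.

Row minima: Early → 5, Mid → 0, Late → -3; maximin = 5.
Column maxima: Match → 5, Ignore → 10, Undercut → 10; minimax = 5.
maximin = minimax = 5, so a saddle point exists.

Yes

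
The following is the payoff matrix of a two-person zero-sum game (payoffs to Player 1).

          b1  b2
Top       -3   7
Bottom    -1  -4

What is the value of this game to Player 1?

Row minima: Top → -3, Bottom → -4; maximin = -3.
Column maxima: b1 → -1, b2 → 7; minimax = -1.
-3 ≠ -1, so there is no saddle point; optimal play is mixed.
Let Player 1 play Top with probability p. Expected payoff against b1: (-3)p + (-1)(1−p) = −2p − 1; against b2: 7p + (-4)(1−p) = 11p − 4.
Setting these equal: −2p − 1 = 11p − 4 ⇒ −13p = -3 ⇒ p = 3/13, and the value is (-2)·(3/13) − 1 = -19/13.
For Player 2: with q = P(b1), equating Top's and Bottom's payoffs gives −10q + 7 = 3q − 4 ⇒ q = 11/13.

-19/13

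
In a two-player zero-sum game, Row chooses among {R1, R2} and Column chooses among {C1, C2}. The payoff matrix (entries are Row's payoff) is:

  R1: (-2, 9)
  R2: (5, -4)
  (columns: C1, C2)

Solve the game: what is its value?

37/20

Row minima: R1 → -2, R2 → -4; maximin = -2.
Column maxima: C1 → 5, C2 → 9; minimax = 5.
-2 ≠ 5, so there is no saddle point; optimal play is mixed.
Let Row play R1 with probability p. Expected payoff against C1: (-2)p + 5(1−p) = −7p + 5; against C2: 9p + (-4)(1−p) = 13p − 4.
Setting these equal: −7p + 5 = 13p − 4 ⇒ −20p = -9 ⇒ p = 9/20, and the value is (-7)·(9/20) + 5 = 37/20.
For Column: with q = P(C1), equating R1's and R2's payoffs gives −11q + 9 = 9q − 4 ⇒ q = 13/20.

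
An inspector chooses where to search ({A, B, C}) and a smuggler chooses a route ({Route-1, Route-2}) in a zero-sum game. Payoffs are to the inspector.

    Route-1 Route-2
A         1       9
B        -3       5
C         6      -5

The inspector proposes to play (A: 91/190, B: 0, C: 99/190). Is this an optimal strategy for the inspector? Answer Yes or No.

Against Route-1 this mix gives (91/190)·1 + (99/190)·6 = 137/38.
Against Route-2 this mix gives (91/190)·9 + (99/190)·(-5) = 162/95.
The smuggler will play Route-2, holding the inspector to 162/95. Shifting weight toward the row that does better against Route-2 would raise this floor (the equalizing mix achieves 59/19 against both Route-2 and Route-1), so the proposed strategy is not optimal.

No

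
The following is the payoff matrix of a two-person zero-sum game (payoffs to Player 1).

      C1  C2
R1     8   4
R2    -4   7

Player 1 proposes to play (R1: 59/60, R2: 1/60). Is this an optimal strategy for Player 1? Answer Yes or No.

Against C1 this mix gives (59/60)·8 + (1/60)·(-4) = 39/5.
Against C2 this mix gives (59/60)·4 + (1/60)·7 = 81/20.
Player 2 will play C2, holding Player 1 to 81/20. Shifting weight toward the row that does better against C2 would raise this floor (the equalizing mix achieves 24/5 against both C2 and C1), so the proposed strategy is not optimal.

No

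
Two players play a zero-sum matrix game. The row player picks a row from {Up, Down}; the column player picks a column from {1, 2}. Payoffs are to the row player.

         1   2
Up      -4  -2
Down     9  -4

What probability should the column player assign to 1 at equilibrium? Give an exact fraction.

2/15

Row minima: Up → -4, Down → -4; maximin = -4.
Column maxima: 1 → 9, 2 → -2; minimax = -2.
-4 ≠ -2, so there is no saddle point; optimal play is mixed.
Let the row player play Up with probability p. Expected payoff against 1: (-4)p + 9(1−p) = −13p + 9; against 2: (-2)p + (-4)(1−p) = 2p − 4.
Setting these equal: −13p + 9 = 2p − 4 ⇒ −15p = -13 ⇒ p = 13/15, and the value is (-13)·(13/15) + 9 = -34/15.
For the column player: with q = P(1), equating Up's and Down's payoffs gives −2q − 2 = 13q − 4 ⇒ q = 2/15.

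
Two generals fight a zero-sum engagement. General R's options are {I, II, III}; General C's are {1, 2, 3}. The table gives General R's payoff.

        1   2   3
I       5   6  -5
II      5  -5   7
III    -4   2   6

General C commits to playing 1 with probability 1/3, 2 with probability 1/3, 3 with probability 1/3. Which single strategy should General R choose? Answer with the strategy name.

Expected payoff of I: (1/3)·5 + (1/3)·6 + (1/3)·(-5) = 2.
Expected payoff of II: (1/3)·5 + (1/3)·(-5) + (1/3)·7 = 7/3.
Expected payoff of III: (1/3)·(-4) + (1/3)·2 + (1/3)·6 = 4/3.
The largest is 7/3, so General R's best response is II.

II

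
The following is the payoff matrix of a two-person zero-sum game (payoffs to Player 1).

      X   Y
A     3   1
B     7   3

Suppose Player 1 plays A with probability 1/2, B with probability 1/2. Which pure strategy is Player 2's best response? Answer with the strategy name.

Y

If Player 2 plays X, Player 1's expected payoff is (1/2)·3 + (1/2)·7 = 5.
If Player 2 plays Y, Player 1's expected payoff is (1/2)·1 + (1/2)·3 = 2.
Player 2 minimizes Player 1's payoff; the smallest is 2, so the best response is Y.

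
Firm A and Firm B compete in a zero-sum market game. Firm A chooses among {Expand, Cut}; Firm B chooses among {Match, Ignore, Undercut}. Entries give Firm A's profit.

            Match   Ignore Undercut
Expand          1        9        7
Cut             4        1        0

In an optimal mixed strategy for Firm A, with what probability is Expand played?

Row minima: Expand → 1, Cut → 0; maximin = 1.
Column maxima: Match → 4, Ignore → 9, Undercut → 7; minimax = 4.
1 ≠ 4, so there is no saddle point; optimal play is mixed.
Ignore is strictly dominated by Undercut (it gives Firm A strictly more in every row), so Firm B never plays it.
On the remaining 2×2 (Expand, Cut vs Match, Undercut):
Let Firm A play Expand with probability p. Expected payoff against Match: 1p + 4(1−p) = −3p + 4; against Undercut: 7p + 0(1−p) = 7p.
Setting these equal: −3p + 4 = 7p ⇒ −10p = -4 ⇒ p = 2/5, and the value is (-3)·(2/5) + 4 = 14/5.
For Firm B: with q = P(Match), equating Expand's and Cut's payoffs gives −6q + 7 = 4q ⇒ q = 7/10.

2/5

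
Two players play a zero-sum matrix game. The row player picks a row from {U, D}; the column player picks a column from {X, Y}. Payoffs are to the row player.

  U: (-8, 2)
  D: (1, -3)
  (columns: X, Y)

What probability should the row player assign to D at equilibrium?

5/7

Row minima: U → -8, D → -3; maximin = -3.
Column maxima: X → 1, Y → 2; minimax = 1.
-3 ≠ 1, so there is no saddle point; optimal play is mixed.
Let the row player play U with probability p. Expected payoff against X: (-8)p + 1(1−p) = −9p + 1; against Y: 2p + (-3)(1−p) = 5p − 3.
Setting these equal: −9p + 1 = 5p − 3 ⇒ −14p = -4 ⇒ p = 2/7, and the value is (-9)·(2/7) + 1 = -11/7.
For the column player: with q = P(X), equating U's and D's payoffs gives −10q + 2 = 4q − 3 ⇒ q = 5/14.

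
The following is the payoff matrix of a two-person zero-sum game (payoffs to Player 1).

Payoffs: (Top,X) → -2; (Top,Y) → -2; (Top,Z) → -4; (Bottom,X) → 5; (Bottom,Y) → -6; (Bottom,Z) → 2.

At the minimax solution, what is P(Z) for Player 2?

2/5

Row minima: Top → -4, Bottom → -6; maximin = -4.
Column maxima: X → 5, Y → -2, Z → 2; minimax = -2.
-4 ≠ -2, so there is no saddle point; optimal play is mixed.
X is strictly dominated by Z (it gives Player 1 strictly more in every row), so Player 2 never plays it.
On the remaining 2×2 (Top, Bottom vs Y, Z):
Let Player 1 play Top with probability p. Expected payoff against Y: (-2)p + (-6)(1−p) = 4p − 6; against Z: (-4)p + 2(1−p) = −6p + 2.
Setting these equal: 4p − 6 = −6p + 2 ⇒ 10p = 8 ⇒ p = 4/5, and the value is (4)·(4/5) − 6 = -14/5.
For Player 2: with q = P(Y), equating Top's and Bottom's payoffs gives 2q − 4 = −8q + 2 ⇒ q = 3/5.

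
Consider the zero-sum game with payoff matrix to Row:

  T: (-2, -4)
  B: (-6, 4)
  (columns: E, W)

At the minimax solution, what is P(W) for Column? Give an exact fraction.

1/3

Row minima: T → -4, B → -6; maximin = -4.
Column maxima: E → -2, W → 4; minimax = -2.
-4 ≠ -2, so there is no saddle point; optimal play is mixed.
Let Row play T with probability p. Expected payoff against E: (-2)p + (-6)(1−p) = 4p − 6; against W: (-4)p + 4(1−p) = −8p + 4.
Setting these equal: 4p − 6 = −8p + 4 ⇒ 12p = 10 ⇒ p = 5/6, and the value is (4)·(5/6) − 6 = -8/3.
For Column: with q = P(E), equating T's and B's payoffs gives 2q − 4 = −10q + 4 ⇒ q = 2/3.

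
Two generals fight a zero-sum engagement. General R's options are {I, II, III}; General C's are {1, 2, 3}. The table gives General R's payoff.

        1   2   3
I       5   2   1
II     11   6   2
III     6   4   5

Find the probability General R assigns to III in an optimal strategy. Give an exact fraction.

4/5

Row minima: I → 1, II → 2, III → 4; maximin = 4.
Column maxima: 1 → 11, 2 → 6, 3 → 5; minimax = 5.
4 ≠ 5, so there is no saddle point; optimal play is mixed.
I is strictly dominated by II, so General R never plays it.
1 is strictly dominated by 2 (it gives General R strictly more in every row), so General C never plays it.
On the remaining 2×2 (II, III vs 2, 3):
Let General R play II with probability p. Expected payoff against 2: 6p + 4(1−p) = 2p + 4; against 3: 2p + 5(1−p) = −3p + 5.
Setting these equal: 2p + 4 = −3p + 5 ⇒ 5p = 1 ⇒ p = 1/5, and the value is (2)·(1/5) + 4 = 22/5.
For General C: with q = P(2), equating II's and III's payoffs gives 4q + 2 = −q + 5 ⇒ q = 3/5.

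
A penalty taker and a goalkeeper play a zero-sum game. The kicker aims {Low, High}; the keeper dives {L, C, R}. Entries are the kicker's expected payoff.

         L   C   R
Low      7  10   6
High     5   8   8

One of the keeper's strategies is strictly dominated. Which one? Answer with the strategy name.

C

L holds the kicker's payoff strictly below C in every row: 7 < 10, 5 < 8.
So C is strictly dominated for the keeper.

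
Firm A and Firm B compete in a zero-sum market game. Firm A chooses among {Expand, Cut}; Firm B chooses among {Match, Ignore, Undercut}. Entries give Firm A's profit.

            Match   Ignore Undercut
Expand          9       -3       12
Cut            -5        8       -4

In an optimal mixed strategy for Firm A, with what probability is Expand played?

13/25

Row minima: Expand → -3, Cut → -5; maximin = -3.
Column maxima: Match → 9, Ignore → 8, Undercut → 12; minimax = 8.
-3 ≠ 8, so there is no saddle point; optimal play is mixed.
Undercut is strictly dominated by Match (it gives Firm A strictly more in every row), so Firm B never plays it.
On the remaining 2×2 (Expand, Cut vs Match, Ignore):
Let Firm A play Expand with probability p. Expected payoff against Match: 9p + (-5)(1−p) = 14p − 5; against Ignore: (-3)p + 8(1−p) = −11p + 8.
Setting these equal: 14p − 5 = −11p + 8 ⇒ 25p = 13 ⇒ p = 13/25, and the value is (14)·(13/25) − 5 = 57/25.
For Firm B: with q = P(Match), equating Expand's and Cut's payoffs gives 12q − 3 = −13q + 8 ⇒ q = 11/25.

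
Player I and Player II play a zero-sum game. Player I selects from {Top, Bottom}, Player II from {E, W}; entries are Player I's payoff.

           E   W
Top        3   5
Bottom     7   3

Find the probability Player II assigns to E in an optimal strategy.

1/3

Row minima: Top → 3, Bottom → 3; maximin = 3.
Column maxima: E → 7, W → 5; minimax = 5.
3 ≠ 5, so there is no saddle point; optimal play is mixed.
Let Player I play Top with probability p. Expected payoff against E: 3p + 7(1−p) = −4p + 7; against W: 5p + 3(1−p) = 2p + 3.
Setting these equal: −4p + 7 = 2p + 3 ⇒ −6p = -4 ⇒ p = 2/3, and the value is (-4)·(2/3) + 7 = 13/3.
For Player II: with q = P(E), equating Top's and Bottom's payoffs gives −2q + 5 = 4q + 3 ⇒ q = 1/3.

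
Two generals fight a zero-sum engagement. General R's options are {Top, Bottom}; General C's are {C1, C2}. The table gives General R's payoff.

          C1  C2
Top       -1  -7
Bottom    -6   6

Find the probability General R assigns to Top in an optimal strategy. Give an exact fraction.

2/3

Row minima: Top → -7, Bottom → -6; maximin = -6.
Column maxima: C1 → -1, C2 → 6; minimax = -1.
-6 ≠ -1, so there is no saddle point; optimal play is mixed.
Let General R play Top with probability p. Expected payoff against C1: (-1)p + (-6)(1−p) = 5p − 6; against C2: (-7)p + 6(1−p) = −13p + 6.
Setting these equal: 5p − 6 = −13p + 6 ⇒ 18p = 12 ⇒ p = 2/3, and the value is (5)·(2/3) − 6 = -8/3.
For General C: with q = P(C1), equating Top's and Bottom's payoffs gives 6q − 7 = −12q + 6 ⇒ q = 13/18.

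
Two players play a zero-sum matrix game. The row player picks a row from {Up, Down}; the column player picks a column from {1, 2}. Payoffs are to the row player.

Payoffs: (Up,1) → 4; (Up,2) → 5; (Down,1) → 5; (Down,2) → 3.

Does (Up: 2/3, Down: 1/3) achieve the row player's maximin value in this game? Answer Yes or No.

Yes

Against 1 this mix gives (2/3)·4 + (1/3)·5 = 13/3.
Against 2 this mix gives (2/3)·5 + (1/3)·3 = 13/3.
All of the column player's active replies (1, 2) yield 13/3, and no column does worse for the row player. The mix makes the column player indifferent and guarantees 13/3, so it is optimal.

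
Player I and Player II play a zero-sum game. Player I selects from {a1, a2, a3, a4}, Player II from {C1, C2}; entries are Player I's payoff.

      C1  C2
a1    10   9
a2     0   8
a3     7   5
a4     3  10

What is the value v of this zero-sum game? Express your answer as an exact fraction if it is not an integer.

Row minima: a1 → 9, a2 → 0, a3 → 5, a4 → 3; maximin = 9.
Column maxima: C1 → 10, C2 → 10; minimax = 10.
9 ≠ 10, so there is no saddle point; optimal play is mixed.
a2 is strictly dominated by a1, so Player I never plays it.
a3 is strictly dominated by a1, so Player I never plays it.
On the remaining 2×2 (a1, a4 vs C1, C2):
Let Player I play a1 with probability p. Expected payoff against C1: 10p + 3(1−p) = 7p + 3; against C2: 9p + 10(1−p) = −p + 10.
Setting these equal: 7p + 3 = −p + 10 ⇒ 8p = 7 ⇒ p = 7/8, and the value is (7)·(7/8) + 3 = 73/8.
For Player II: with q = P(C1), equating a1's and a4's payoffs gives q + 9 = −7q + 10 ⇒ q = 1/8.

73/8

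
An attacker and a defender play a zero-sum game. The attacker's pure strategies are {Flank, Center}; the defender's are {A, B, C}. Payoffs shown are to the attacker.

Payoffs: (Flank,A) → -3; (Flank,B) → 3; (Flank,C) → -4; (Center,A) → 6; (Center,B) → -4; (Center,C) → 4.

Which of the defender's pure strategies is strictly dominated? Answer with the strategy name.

C holds the attacker's payoff strictly below A in every row: -4 < -3, 4 < 6.
So A is strictly dominated for the defender.

A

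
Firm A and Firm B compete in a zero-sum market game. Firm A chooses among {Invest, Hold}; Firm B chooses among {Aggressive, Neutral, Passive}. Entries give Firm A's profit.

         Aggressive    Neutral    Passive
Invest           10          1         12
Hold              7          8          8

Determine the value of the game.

73/10

Row minima: Invest → 1, Hold → 7; maximin = 7.
Column maxima: Aggressive → 10, Neutral → 8, Passive → 12; minimax = 8.
7 ≠ 8, so there is no saddle point; optimal play is mixed.
Passive is strictly dominated by Aggressive (it gives Firm A strictly more in every row), so Firm B never plays it.
On the remaining 2×2 (Invest, Hold vs Aggressive, Neutral):
Let Firm A play Invest with probability p. Expected payoff against Aggressive: 10p + 7(1−p) = 3p + 7; against Neutral: 1p + 8(1−p) = −7p + 8.
Setting these equal: 3p + 7 = −7p + 8 ⇒ 10p = 1 ⇒ p = 1/10, and the value is (3)·(1/10) + 7 = 73/10.
For Firm B: with q = P(Aggressive), equating Invest's and Hold's payoffs gives 9q + 1 = −q + 8 ⇒ q = 7/10.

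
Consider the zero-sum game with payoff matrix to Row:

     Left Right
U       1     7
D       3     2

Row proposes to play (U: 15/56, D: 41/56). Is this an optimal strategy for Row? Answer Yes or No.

No

Against Left this mix gives (15/56)·1 + (41/56)·3 = 69/28.
Against Right this mix gives (15/56)·7 + (41/56)·2 = 187/56.
Column will play Left, holding Row to 69/28. Shifting weight toward the row that does better against Left would raise this floor (the equalizing mix achieves 19/7 against both Left and Right), so the proposed strategy is not optimal.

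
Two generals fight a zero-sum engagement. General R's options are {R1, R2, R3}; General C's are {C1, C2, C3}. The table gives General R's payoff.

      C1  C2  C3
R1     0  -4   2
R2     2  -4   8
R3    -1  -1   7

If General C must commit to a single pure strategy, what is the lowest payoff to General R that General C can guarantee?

-1

Column maxima: C1 → 2, C2 → -1, C3 → 8.
The smallest of these is -1.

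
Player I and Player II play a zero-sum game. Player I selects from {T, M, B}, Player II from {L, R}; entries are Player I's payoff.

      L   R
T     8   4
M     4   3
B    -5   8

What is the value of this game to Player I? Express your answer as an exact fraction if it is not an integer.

Row minima: T → 4, M → 3, B → -5; maximin = 4.
Column maxima: L → 8, R → 8; minimax = 8.
4 ≠ 8, so there is no saddle point; optimal play is mixed.
M is strictly dominated by T, so Player I never plays it.
On the remaining 2×2 (T, B vs L, R):
Let Player I play T with probability p. Expected payoff against L: 8p + (-5)(1−p) = 13p − 5; against R: 4p + 8(1−p) = −4p + 8.
Setting these equal: 13p − 5 = −4p + 8 ⇒ 17p = 13 ⇒ p = 13/17, and the value is (13)·(13/17) − 5 = 84/17.
For Player II: with q = P(L), equating T's and B's payoffs gives 4q + 4 = −13q + 8 ⇒ q = 4/17.

84/17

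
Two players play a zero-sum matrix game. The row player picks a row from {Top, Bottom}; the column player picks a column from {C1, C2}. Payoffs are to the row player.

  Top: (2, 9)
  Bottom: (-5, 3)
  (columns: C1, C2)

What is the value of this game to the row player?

Row minima: Top → 2, Bottom → -5; maximin = 2.
Column maxima: C1 → 2, C2 → 9; minimax = 2.
Since maximin = minimax = 2, there is a saddle point and the value is 2.

2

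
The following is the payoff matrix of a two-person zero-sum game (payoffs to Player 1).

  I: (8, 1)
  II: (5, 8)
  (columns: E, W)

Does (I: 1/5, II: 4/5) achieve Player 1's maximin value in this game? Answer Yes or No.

Against E this mix gives (1/5)·8 + (4/5)·5 = 28/5.
Against W this mix gives (1/5)·1 + (4/5)·8 = 33/5.
Player 2 will play E, holding Player 1 to 28/5. Shifting weight toward the row that does better against E would raise this floor (the equalizing mix achieves 59/10 against both E and W), so the proposed strategy is not optimal.

No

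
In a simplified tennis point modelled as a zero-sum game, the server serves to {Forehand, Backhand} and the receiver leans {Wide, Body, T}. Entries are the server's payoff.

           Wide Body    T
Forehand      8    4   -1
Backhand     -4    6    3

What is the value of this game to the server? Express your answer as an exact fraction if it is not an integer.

5/4

Row minima: Forehand → -1, Backhand → -4; maximin = -1.
Column maxima: Wide → 8, Body → 6, T → 3; minimax = 3.
-1 ≠ 3, so there is no saddle point; optimal play is mixed.
Body is strictly dominated by T (it gives the server strictly more in every row), so the receiver never plays it.
On the remaining 2×2 (Forehand, Backhand vs Wide, T):
Let the server play Forehand with probability p. Expected payoff against Wide: 8p + (-4)(1−p) = 12p − 4; against T: (-1)p + 3(1−p) = −4p + 3.
Setting these equal: 12p − 4 = −4p + 3 ⇒ 16p = 7 ⇒ p = 7/16, and the value is (12)·(7/16) − 4 = 5/4.
For the receiver: with q = P(Wide), equating Forehand's and Backhand's payoffs gives 9q − 1 = −7q + 3 ⇒ q = 1/4.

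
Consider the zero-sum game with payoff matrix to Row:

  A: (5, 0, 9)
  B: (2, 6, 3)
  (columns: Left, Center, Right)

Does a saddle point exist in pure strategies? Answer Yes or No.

No

Row minima: A → 0, B → 2; maximin = 2.
Column maxima: Left → 5, Center → 6, Right → 9; minimax = 5.
2 ≠ 5, so no pure-strategy equilibrium exists.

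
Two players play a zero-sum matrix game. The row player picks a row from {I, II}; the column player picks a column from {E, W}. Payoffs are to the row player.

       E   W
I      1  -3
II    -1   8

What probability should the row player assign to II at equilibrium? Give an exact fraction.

4/13

Row minima: I → -3, II → -1; maximin = -1.
Column maxima: E → 1, W → 8; minimax = 1.
-1 ≠ 1, so there is no saddle point; optimal play is mixed.
Let the row player play I with probability p. Expected payoff against E: 1p + (-1)(1−p) = 2p − 1; against W: (-3)p + 8(1−p) = −11p + 8.
Setting these equal: 2p − 1 = −11p + 8 ⇒ 13p = 9 ⇒ p = 9/13, and the value is (2)·(9/13) − 1 = 5/13.
For the column player: with q = P(E), equating I's and II's payoffs gives 4q − 3 = −9q + 8 ⇒ q = 11/13.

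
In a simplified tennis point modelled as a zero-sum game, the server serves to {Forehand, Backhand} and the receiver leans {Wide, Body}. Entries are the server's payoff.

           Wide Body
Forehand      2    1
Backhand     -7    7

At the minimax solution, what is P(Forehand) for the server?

Row minima: Forehand → 1, Backhand → -7; maximin = 1.
Column maxima: Wide → 2, Body → 7; minimax = 2.
1 ≠ 2, so there is no saddle point; optimal play is mixed.
Let the server play Forehand with probability p. Expected payoff against Wide: 2p + (-7)(1−p) = 9p − 7; against Body: 1p + 7(1−p) = −6p + 7.
Setting these equal: 9p − 7 = −6p + 7 ⇒ 15p = 14 ⇒ p = 14/15, and the value is (9)·(14/15) − 7 = 7/5.
For the receiver: with q = P(Wide), equating Forehand's and Backhand's payoffs gives q + 1 = −14q + 7 ⇒ q = 2/5.

14/15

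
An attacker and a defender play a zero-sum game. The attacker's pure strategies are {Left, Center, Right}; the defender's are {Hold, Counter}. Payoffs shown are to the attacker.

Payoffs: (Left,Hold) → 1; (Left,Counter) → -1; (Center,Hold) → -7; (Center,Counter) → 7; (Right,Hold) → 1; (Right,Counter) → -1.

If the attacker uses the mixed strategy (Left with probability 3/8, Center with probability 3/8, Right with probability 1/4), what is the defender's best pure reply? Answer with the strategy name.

If the defender plays Hold, the attacker's expected payoff is (3/8)·1 + (3/8)·(-7) + (1/4)·1 = -2.
If the defender plays Counter, the attacker's expected payoff is (3/8)·(-1) + (3/8)·7 + (1/4)·(-1) = 2.
The defender minimizes the attacker's payoff; the smallest is -2, so the best response is Hold.

Hold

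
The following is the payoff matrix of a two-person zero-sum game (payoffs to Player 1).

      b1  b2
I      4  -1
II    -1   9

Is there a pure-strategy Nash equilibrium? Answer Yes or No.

No

Row minima: I → -1, II → -1; maximin = -1.
Column maxima: b1 → 4, b2 → 9; minimax = 4.
-1 ≠ 4, so no pure-strategy equilibrium exists.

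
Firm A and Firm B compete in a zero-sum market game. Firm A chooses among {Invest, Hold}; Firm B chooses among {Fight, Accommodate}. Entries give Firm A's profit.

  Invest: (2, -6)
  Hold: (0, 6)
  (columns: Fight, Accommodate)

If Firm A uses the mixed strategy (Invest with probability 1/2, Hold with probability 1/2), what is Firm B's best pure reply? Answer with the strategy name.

Accommodate

If Firm B plays Fight, Firm A's expected payoff is (1/2)·2 + (1/2)·0 = 1.
If Firm B plays Accommodate, Firm A's expected payoff is (1/2)·(-6) + (1/2)·6 = 0.
Firm B minimizes Firm A's payoff; the smallest is 0, so the best response is Accommodate.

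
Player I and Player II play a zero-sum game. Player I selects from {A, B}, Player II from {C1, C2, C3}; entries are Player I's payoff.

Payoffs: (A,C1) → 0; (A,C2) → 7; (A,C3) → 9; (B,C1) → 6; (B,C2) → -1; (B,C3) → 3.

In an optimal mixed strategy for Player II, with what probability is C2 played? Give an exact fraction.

3/7

Row minima: A → 0, B → -1; maximin = 0.
Column maxima: C1 → 6, C2 → 7, C3 → 9; minimax = 6.
0 ≠ 6, so there is no saddle point; optimal play is mixed.
C3 is strictly dominated by C2 (it gives Player I strictly more in every row), so Player II never plays it.
On the remaining 2×2 (A, B vs C1, C2):
Let Player I play A with probability p. Expected payoff against C1: 0p + 6(1−p) = −6p + 6; against C2: 7p + (-1)(1−p) = 8p − 1.
Setting these equal: −6p + 6 = 8p − 1 ⇒ −14p = -7 ⇒ p = 1/2, and the value is (-6)·(1/2) + 6 = 3.
For Player II: with q = P(C1), equating A's and B's payoffs gives −7q + 7 = 7q − 1 ⇒ q = 4/7.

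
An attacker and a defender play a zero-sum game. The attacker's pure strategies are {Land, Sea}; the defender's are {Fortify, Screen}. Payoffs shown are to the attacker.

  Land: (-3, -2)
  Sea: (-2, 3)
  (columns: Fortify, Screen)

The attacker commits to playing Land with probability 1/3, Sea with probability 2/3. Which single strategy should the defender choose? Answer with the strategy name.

Fortify

If the defender plays Fortify, the attacker's expected payoff is (1/3)·(-3) + (2/3)·(-2) = -7/3.
If the defender plays Screen, the attacker's expected payoff is (1/3)·(-2) + (2/3)·3 = 4/3.
The defender minimizes the attacker's payoff; the smallest is -7/3, so the best response is Fortify.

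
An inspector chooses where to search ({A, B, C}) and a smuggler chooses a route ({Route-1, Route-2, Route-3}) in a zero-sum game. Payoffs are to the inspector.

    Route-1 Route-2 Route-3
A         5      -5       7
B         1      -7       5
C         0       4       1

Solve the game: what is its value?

10/7

Row minima: A → -5, B → -7, C → 0; maximin = 0.
Column maxima: Route-1 → 5, Route-2 → 4, Route-3 → 7; minimax = 4.
0 ≠ 4, so there is no saddle point; optimal play is mixed.
B is strictly dominated by A, so the inspector never plays it.
Route-3 is strictly dominated by Route-1 (it gives the inspector strictly more in every row), so the smuggler never plays it.
On the remaining 2×2 (A, C vs Route-1, Route-2):
Let the inspector play A with probability p. Expected payoff against Route-1: 5p + 0(1−p) = 5p; against Route-2: (-5)p + 4(1−p) = −9p + 4.
Setting these equal: 5p = −9p + 4 ⇒ 14p = 4 ⇒ p = 2/7, and the value is (5)·(2/7) = 10/7.
For the smuggler: with q = P(Route-1), equating A's and C's payoffs gives 10q − 5 = −4q + 4 ⇒ q = 9/14.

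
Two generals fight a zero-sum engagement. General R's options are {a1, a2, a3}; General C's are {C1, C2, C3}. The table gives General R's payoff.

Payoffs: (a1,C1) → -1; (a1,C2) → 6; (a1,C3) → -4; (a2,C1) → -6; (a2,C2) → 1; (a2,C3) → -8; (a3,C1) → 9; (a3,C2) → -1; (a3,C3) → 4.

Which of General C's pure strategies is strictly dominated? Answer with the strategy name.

C3 holds General R's payoff strictly below C1 in every row: -4 < -1, -8 < -6, 4 < 9.
So C1 is strictly dominated for General C.

C1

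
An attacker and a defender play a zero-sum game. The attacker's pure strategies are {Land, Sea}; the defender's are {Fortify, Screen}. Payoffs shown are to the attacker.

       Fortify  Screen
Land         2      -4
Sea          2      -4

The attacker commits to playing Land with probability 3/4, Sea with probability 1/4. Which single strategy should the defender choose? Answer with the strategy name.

Screen

If the defender plays Fortify, the attacker's expected payoff is (3/4)·2 + (1/4)·2 = 2.
If the defender plays Screen, the attacker's expected payoff is (3/4)·(-4) + (1/4)·(-4) = -4.
The defender minimizes the attacker's payoff; the smallest is -4, so the best response is Screen.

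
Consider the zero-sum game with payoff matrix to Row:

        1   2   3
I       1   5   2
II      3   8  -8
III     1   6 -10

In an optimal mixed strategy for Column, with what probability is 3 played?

1/6

Row minima: I → 1, II → -8, III → -10; maximin = 1.
Column maxima: 1 → 3, 2 → 8, 3 → 2; minimax = 2.
1 ≠ 2, so there is no saddle point; optimal play is mixed.
III is strictly dominated by II, so Row never plays it.
2 is strictly dominated by 1 (it gives Row strictly more in every row), so Column never plays it.
On the remaining 2×2 (I, II vs 1, 3):
Let Row play I with probability p. Expected payoff against 1: 1p + 3(1−p) = −2p + 3; against 3: 2p + (-8)(1−p) = 10p − 8.
Setting these equal: −2p + 3 = 10p − 8 ⇒ −12p = -11 ⇒ p = 11/12, and the value is (-2)·(11/12) + 3 = 7/6.
For Column: with q = P(1), equating I's and II's payoffs gives −q + 2 = 11q − 8 ⇒ q = 5/6.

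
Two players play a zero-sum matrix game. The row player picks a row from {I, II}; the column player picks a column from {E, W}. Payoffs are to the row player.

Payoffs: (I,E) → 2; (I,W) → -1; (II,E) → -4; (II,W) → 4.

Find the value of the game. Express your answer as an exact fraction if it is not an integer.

Row minima: I → -1, II → -4; maximin = -1.
Column maxima: E → 2, W → 4; minimax = 2.
-1 ≠ 2, so there is no saddle point; optimal play is mixed.
Let the row player play I with probability p. Expected payoff against E: 2p + (-4)(1−p) = 6p − 4; against W: (-1)p + 4(1−p) = −5p + 4.
Setting these equal: 6p − 4 = −5p + 4 ⇒ 11p = 8 ⇒ p = 8/11, and the value is (6)·(8/11) − 4 = 4/11.
For the column player: with q = P(E), equating I's and II's payoffs gives 3q − 1 = −8q + 4 ⇒ q = 5/11.

4/11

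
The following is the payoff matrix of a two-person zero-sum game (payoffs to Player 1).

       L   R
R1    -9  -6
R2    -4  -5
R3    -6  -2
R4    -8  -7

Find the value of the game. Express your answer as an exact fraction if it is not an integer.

-22/5

Row minima: R1 → -9, R2 → -5, R3 → -6, R4 → -8; maximin = -5.
Column maxima: L → -4, R → -2; minimax = -4.
-5 ≠ -4, so there is no saddle point; optimal play is mixed.
R1 is strictly dominated by R2, so Player 1 never plays it.
R4 is strictly dominated by R2, so Player 1 never plays it.
On the remaining 2×2 (R2, R3 vs L, R):
Let Player 1 play R2 with probability p. Expected payoff against L: (-4)p + (-6)(1−p) = 2p − 6; against R: (-5)p + (-2)(1−p) = −3p − 2.
Setting these equal: 2p − 6 = −3p − 2 ⇒ 5p = 4 ⇒ p = 4/5, and the value is (2)·(4/5) − 6 = -22/5.
For Player 2: with q = P(L), equating R2's and R3's payoffs gives q − 5 = −4q − 2 ⇒ q = 3/5.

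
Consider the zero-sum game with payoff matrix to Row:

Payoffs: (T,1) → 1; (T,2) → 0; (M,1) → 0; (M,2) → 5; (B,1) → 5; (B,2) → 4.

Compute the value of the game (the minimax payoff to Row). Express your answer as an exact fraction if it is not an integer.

Row minima: T → 0, M → 0, B → 4; maximin = 4.
Column maxima: 1 → 5, 2 → 5; minimax = 5.
4 ≠ 5, so there is no saddle point; optimal play is mixed.
T is strictly dominated by B, so Row never plays it.
On the remaining 2×2 (M, B vs 1, 2):
Let Row play M with probability p. Expected payoff against 1: 0p + 5(1−p) = −5p + 5; against 2: 5p + 4(1−p) = p + 4.
Setting these equal: −5p + 5 = p + 4 ⇒ −6p = -1 ⇒ p = 1/6, and the value is (-5)·(1/6) + 5 = 25/6.
For Column: with q = P(1), equating M's and B's payoffs gives −5q + 5 = q + 4 ⇒ q = 1/6.

25/6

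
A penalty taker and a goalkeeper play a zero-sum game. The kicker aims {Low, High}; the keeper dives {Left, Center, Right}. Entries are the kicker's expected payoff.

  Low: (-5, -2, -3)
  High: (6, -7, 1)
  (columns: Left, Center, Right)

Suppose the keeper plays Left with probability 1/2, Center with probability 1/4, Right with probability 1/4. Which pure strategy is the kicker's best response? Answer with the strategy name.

High

Expected payoff of Low: (1/2)·(-5) + (1/4)·(-2) + (1/4)·(-3) = -15/4.
Expected payoff of High: (1/2)·6 + (1/4)·(-7) + (1/4)·1 = 3/2.
The largest is 3/2, so the kicker's best response is High.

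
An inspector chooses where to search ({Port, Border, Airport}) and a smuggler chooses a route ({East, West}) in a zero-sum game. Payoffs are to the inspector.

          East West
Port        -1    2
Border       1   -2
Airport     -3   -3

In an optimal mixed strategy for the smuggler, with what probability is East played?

2/3

Row minima: Port → -1, Border → -2, Airport → -3; maximin = -1.
Column maxima: East → 1, West → 2; minimax = 1.
-1 ≠ 1, so there is no saddle point; optimal play is mixed.
Airport is strictly dominated by Port, so the inspector never plays it.
On the remaining 2×2 (Port, Border vs East, West):
Let the inspector play Port with probability p. Expected payoff against East: (-1)p + 1(1−p) = −2p + 1; against West: 2p + (-2)(1−p) = 4p − 2.
Setting these equal: −2p + 1 = 4p − 2 ⇒ −6p = -3 ⇒ p = 1/2, and the value is (-2)·(1/2) + 1 = 0.
For the smuggler: with q = P(East), equating Port's and Border's payoffs gives −3q + 2 = 3q − 2 ⇒ q = 2/3.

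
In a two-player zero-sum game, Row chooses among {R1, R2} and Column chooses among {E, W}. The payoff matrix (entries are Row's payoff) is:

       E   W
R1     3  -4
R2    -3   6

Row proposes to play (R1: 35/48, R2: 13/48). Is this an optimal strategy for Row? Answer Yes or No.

No

Against E this mix gives (35/48)·3 + (13/48)·(-3) = 11/8.
Against W this mix gives (35/48)·(-4) + (13/48)·6 = -31/24.
Column will play W, holding Row to -31/24. Shifting weight toward the row that does better against W would raise this floor (the equalizing mix achieves 3/8 against both W and E), so the proposed strategy is not optimal.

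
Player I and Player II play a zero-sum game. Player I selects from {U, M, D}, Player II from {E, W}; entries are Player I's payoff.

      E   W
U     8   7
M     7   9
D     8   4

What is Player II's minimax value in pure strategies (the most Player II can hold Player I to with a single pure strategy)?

8

Column maxima: E → 8, W → 9.
The smallest of these is 8.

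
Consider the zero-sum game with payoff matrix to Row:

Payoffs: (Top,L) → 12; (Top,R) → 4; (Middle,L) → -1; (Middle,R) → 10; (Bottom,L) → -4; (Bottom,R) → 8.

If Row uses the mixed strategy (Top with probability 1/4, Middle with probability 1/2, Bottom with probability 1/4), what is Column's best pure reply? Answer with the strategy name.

If Column plays L, Row's expected payoff is (1/4)·12 + (1/2)·(-1) + (1/4)·(-4) = 3/2.
If Column plays R, Row's expected payoff is (1/4)·4 + (1/2)·10 + (1/4)·8 = 8.
Column minimizes Row's payoff; the smallest is 3/2, so the best response is L.

L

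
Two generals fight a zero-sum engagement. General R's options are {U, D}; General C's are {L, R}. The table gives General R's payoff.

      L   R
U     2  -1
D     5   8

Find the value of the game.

Row minima: U → -1, D → 5; maximin = 5.
Column maxima: L → 5, R → 8; minimax = 5.
Since maximin = minimax = 5, there is a saddle point and the value is 5.

5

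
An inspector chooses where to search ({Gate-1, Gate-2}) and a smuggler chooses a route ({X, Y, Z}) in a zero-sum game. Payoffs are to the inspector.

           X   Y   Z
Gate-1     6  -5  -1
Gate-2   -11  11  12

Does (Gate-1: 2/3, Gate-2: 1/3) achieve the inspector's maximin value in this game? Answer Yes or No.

Yes

Against X this mix gives (2/3)·6 + (1/3)·(-11) = 1/3.
Against Y this mix gives (2/3)·(-5) + (1/3)·11 = 1/3.
Against Z this mix gives (2/3)·(-1) + (1/3)·12 = 10/3.
All of the smuggler's active replies (X, Y) yield 1/3, and no column does worse for the inspector. The mix makes the smuggler indifferent and guarantees 1/3, so it is optimal.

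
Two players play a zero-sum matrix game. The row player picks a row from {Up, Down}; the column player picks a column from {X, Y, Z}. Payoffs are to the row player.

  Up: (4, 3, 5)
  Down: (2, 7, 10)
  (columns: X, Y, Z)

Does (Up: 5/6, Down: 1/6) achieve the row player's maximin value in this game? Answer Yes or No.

Yes

Against X this mix gives (5/6)·4 + (1/6)·2 = 11/3.
Against Y this mix gives (5/6)·3 + (1/6)·7 = 11/3.
Against Z this mix gives (5/6)·5 + (1/6)·10 = 35/6.
All of the column player's active replies (X, Y) yield 11/3, and no column does worse for the row player. The mix makes the column player indifferent and guarantees 11/3, so it is optimal.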